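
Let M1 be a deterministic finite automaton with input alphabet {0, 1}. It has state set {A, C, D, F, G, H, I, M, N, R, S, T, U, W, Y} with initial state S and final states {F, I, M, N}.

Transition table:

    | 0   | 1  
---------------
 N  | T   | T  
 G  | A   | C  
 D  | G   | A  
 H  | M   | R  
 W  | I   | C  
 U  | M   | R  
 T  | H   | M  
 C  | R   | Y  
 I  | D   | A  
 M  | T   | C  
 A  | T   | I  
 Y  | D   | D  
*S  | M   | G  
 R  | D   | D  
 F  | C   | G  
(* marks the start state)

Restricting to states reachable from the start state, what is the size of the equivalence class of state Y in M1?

First remove the unreachable states {F,N,U,W}; 11 states remain.
Start with accepting vs non-accepting: {I,M} | {A,C,D,G,H,R,S,T,Y}.
Split {A,C,D,G,H,R,S,T,Y} by δ(·,0) → {A,C,D,G,R,T,Y} and {H,S}.
Split {A,C,D,G,R,T,Y} by δ(·,0) → {A,C,D,G,R,Y} and {T}.
Refine {I,M} on symbol 0: members go to different blocks, giving {M} and {I}.
Split {A,C,D,G,R,Y} by δ(·,0) → {C,D,G,R,Y} and {A}.
On input 0, block {C,D,G,R,Y} splits into {C,D,R,Y} and {G}.
On input 0, block {C,D,R,Y} splits into {C,R,Y} and {D}.
Refine {C,R,Y} on symbol 0: members go to different blocks, giving {R,Y} and {C}.
Refine {H,S} on symbol 1: members go to different blocks, giving {S} and {H}.
No further refinement is possible. Final partition (10 blocks): {M} | {R,Y} | {S} | {T} | {I} | {A} | {G} | {D} | {C} | {H}.
State Y belongs to the block {R,Y}, which has 2 states.

2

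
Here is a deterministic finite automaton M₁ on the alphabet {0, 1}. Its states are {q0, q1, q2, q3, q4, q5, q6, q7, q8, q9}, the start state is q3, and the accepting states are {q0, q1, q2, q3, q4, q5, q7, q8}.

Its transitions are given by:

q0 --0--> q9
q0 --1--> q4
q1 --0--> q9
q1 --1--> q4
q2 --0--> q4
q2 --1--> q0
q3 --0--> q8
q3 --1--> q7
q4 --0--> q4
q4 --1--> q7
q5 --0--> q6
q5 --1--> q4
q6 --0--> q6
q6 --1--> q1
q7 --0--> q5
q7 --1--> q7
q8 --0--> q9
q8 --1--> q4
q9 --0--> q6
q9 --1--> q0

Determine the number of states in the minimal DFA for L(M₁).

4

Reachable states from the start: {q0,q1,q3,q4,q5,q6,q7,q8,q9}. Unreachable: {q2} — drop them.
P0 = {q0,q1,q3,q4,q5,q7,q8} | {q6,q9}.
On input 0, block {q0,q1,q3,q4,q5,q7,q8} splits into {q0,q1,q5,q8} and {q3,q4,q7}.
On input 0, block {q3,q4,q7} splits into {q3,q7} and {q4}.
Stable partition: {q0,q1,q5,q8} | {q6,q9} | {q3,q7} | {q4} — 4 equivalence classes.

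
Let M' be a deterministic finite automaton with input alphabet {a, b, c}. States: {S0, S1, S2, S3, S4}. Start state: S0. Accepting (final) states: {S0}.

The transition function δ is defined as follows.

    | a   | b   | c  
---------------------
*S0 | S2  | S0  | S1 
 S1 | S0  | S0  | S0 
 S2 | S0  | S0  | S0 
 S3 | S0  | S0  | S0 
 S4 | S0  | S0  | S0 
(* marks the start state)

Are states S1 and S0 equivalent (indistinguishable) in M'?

States {S3,S4} cannot be reached from the start state, so discard them.
P0 = {S0} | {S1,S2}.
Stable partition: {S0} | {S1,S2} — 2 equivalence classes.
S1 and S0 end up in different blocks, so they are distinguishable. For instance, the string 'ε' is accepted from only S0.

No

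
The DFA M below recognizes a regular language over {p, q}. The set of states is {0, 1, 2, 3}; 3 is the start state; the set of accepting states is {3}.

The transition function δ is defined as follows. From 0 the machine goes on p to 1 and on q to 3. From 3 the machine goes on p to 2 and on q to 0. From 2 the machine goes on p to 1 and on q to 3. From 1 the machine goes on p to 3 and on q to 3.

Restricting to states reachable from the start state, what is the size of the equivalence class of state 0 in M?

Every state is reachable, so we keep all 4.
Start with accepting vs non-accepting: {3} | {0,1,2}.
On input p, block {0,1,2} splits into {0,2} and {1}.
No further refinement is possible. Final partition (3 blocks): {3} | {0,2} | {1}.
State 0 belongs to the block {0,2}, which has 2 states.

2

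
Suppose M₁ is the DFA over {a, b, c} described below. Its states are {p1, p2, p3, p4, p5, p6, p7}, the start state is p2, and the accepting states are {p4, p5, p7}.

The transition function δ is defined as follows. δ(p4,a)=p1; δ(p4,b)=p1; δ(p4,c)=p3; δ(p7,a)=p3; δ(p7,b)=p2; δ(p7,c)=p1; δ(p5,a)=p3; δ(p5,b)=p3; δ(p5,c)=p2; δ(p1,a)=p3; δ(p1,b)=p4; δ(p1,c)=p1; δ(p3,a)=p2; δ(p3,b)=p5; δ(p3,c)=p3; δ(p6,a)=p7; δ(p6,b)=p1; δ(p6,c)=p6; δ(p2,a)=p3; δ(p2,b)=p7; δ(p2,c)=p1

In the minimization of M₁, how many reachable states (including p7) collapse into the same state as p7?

3

Reachable states from the start: {p1,p2,p3,p4,p5,p7}. Unreachable: {p6} — drop them.
P0 = {p4,p5,p7} | {p1,p2,p3}.
The partition is now stable with 2 blocks: {p4,p5,p7} | {p1,p2,p3}.
The equivalence class containing p7 is {p4,p5,p7}, of size 3.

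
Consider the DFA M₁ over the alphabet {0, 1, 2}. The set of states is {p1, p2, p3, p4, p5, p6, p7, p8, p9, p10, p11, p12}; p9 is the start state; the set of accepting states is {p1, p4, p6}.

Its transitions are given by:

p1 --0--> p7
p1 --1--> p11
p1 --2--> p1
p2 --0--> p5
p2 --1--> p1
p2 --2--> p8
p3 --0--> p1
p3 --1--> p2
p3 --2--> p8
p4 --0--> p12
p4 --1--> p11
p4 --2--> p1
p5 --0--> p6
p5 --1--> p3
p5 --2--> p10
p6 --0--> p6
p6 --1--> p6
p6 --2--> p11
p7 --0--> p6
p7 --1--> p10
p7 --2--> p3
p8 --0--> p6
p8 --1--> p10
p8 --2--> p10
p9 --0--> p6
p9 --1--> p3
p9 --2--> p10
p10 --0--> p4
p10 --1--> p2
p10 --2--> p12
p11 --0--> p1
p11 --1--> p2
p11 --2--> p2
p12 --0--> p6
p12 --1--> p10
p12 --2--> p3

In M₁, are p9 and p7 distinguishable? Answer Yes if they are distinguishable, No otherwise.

Every state is reachable, so we keep all 12.
Initial partition by acceptance: {p1,p4,p6} | {p2,p3,p5,p7,p8,p9,p10,p11,p12}.
On input 0, block {p1,p4,p6} splits into {p1,p4} and {p6}.
On input 0, block {p2,p3,p5,p7,p8,p9,p10,p11,p12} splits into {p5,p7,p8,p9,p12} and {p3,p10,p11} and {p2}.
On input 2, block {p3,p10,p11} splits into {p3,p10} and {p11}.
No further refinement is possible. Final partition (6 blocks): {p1,p4} | {p5,p7,p8,p9,p12} | {p6} | {p3,p10} | {p2} | {p11}.
p9 and p7 lie in the same block of the stable partition, so they are equivalent — no string distinguishes them.

No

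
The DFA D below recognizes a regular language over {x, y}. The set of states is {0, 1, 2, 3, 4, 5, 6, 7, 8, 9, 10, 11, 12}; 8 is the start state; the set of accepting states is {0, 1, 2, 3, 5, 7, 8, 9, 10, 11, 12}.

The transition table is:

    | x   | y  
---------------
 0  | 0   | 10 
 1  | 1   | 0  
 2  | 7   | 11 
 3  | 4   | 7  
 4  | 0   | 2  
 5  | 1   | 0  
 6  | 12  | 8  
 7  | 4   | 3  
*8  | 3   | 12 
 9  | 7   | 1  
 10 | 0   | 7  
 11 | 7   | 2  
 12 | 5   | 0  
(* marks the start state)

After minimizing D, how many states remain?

7

States {6,9} cannot be reached from the start state, so discard them.
Start with accepting vs non-accepting: {0,1,2,3,5,7,8,10,11,12} | {4}.
Refine {0,1,2,3,5,7,8,10,11,12} on symbol x: members go to different blocks, giving {0,1,2,5,8,10,11,12} and {3,7}.
On input x, block {0,1,2,5,8,10,11,12} splits into {0,1,5,10,12} and {2,8,11}.
Refine {0,1,5,10,12} on symbol y: members go to different blocks, giving {0,1,5,12} and {10}.
Refine {0,1,5,12} on symbol y: members go to different blocks, giving {1,5,12} and {0}.
On input y, block {2,8,11} splits into {2,11} and {8}.
No further refinement is possible. Final partition (7 blocks): {1,5,12} | {4} | {3,7} | {2,11} | {10} | {0} | {8}.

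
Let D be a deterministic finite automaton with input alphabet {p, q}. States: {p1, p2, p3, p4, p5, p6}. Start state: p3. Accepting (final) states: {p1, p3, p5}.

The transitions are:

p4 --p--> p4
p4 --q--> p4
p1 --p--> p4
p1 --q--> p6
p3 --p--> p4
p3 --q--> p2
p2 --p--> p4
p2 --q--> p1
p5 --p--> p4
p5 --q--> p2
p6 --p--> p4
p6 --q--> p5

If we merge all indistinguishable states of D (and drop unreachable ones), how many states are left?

Start with accepting vs non-accepting: {p1,p3,p5} | {p2,p4,p6}.
Split {p2,p4,p6} by δ(·,q) → {p2,p6} and {p4}.
Stable partition: {p1,p3,p5} | {p2,p6} | {p4} — 3 equivalence classes.

3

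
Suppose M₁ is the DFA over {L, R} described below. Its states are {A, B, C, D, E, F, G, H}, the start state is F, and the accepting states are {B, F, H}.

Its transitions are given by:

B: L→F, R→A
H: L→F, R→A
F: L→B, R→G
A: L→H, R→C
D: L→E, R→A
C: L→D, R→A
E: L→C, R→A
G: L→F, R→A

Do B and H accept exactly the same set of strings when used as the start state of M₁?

Yes

All states are reachable from the start state.
Initial partition by acceptance: {B,F,H} | {A,C,D,E,G}.
Refine {A,C,D,E,G} on symbol L: members go to different blocks, giving {C,D,E} and {A,G}.
Refine {A,G} on symbol R: members go to different blocks, giving {A} and {G}.
On input R, block {B,F,H} splits into {B,H} and {F}.
The partition is now stable with 5 blocks: {B,H} | {C,D,E} | {A} | {G} | {F}.
B and H lie in the same block of the stable partition, so they are equivalent — no string distinguishes them.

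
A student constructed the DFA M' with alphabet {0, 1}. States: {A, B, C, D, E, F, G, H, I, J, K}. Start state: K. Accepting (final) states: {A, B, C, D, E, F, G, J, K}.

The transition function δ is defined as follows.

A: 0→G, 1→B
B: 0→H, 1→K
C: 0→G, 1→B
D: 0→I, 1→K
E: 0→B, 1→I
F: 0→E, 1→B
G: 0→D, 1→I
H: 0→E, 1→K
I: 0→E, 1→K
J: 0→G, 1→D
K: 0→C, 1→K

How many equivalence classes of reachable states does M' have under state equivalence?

5

Reachable states from the start: {B,C,D,E,G,H,I,K}. Unreachable: {A,F,J} — drop them.
Start with accepting vs non-accepting: {B,C,D,E,G,K} | {H,I}.
Refine {B,C,D,E,G,K} on symbol 0: members go to different blocks, giving {C,E,G,K} and {B,D}.
On input 0, block {C,E,G,K} splits into {C,K} and {E,G}.
Refine {C,K} on symbol 0: members go to different blocks, giving {C} and {K}.
The partition is now stable with 5 blocks: {C} | {H,I} | {B,D} | {E,G} | {K}.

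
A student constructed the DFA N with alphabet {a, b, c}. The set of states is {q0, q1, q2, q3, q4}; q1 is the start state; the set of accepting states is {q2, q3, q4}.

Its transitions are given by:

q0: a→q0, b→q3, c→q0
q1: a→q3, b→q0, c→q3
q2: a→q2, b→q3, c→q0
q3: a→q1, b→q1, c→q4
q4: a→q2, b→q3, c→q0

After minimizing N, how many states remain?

All states are reachable from the start state.
P0 = {q2,q3,q4} | {q0,q1}.
On input a, block {q2,q3,q4} splits into {q2,q4} and {q3}.
Refine {q0,q1} on symbol a: members go to different blocks, giving {q0} and {q1}.
Stable partition: {q2,q4} | {q0} | {q3} | {q1} — 4 equivalence classes.

4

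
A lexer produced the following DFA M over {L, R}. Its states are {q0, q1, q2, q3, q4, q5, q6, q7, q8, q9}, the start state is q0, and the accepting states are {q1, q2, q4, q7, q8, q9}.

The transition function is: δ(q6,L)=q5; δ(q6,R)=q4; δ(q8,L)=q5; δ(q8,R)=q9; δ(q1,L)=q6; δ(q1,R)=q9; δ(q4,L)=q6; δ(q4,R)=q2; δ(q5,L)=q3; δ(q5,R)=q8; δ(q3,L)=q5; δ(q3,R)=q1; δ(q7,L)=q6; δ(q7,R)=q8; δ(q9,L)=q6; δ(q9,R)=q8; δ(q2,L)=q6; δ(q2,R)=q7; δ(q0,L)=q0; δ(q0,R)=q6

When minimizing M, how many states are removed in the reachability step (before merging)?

0

Every one of the 10 states is reachable from q0.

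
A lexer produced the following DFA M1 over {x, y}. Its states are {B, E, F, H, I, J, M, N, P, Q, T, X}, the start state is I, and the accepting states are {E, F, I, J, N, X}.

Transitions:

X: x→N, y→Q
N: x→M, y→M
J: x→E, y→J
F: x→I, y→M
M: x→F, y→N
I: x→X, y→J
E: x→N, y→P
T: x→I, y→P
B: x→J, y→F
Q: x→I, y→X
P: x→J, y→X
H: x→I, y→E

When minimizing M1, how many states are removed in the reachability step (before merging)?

3

Starting at I and following transitions, the reachable set is {E, F, I, J, M, N, P, Q, X}. That leaves B, H, T unreachable — 3 in total.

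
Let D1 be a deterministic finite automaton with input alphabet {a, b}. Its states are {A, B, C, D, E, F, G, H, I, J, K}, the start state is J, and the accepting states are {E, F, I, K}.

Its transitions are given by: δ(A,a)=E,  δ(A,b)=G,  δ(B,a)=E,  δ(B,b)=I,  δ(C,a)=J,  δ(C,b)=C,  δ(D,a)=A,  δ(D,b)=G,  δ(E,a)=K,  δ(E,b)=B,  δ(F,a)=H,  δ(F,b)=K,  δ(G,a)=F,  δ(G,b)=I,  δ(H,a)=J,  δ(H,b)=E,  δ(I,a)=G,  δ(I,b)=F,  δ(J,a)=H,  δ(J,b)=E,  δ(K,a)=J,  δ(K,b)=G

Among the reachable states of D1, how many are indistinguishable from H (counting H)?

Reachable states from the start: {B,E,F,G,H,I,J,K}. Unreachable: {A,C,D} — drop them.
P0 = {E,F,I,K} | {B,G,H,J}.
On input a, block {E,F,I,K} splits into {F,I,K} and {E}.
Refine {F,I,K} on symbol b: members go to different blocks, giving {F,I} and {K}.
Split {F,I} by δ(·,b) → {F} and {I}.
Refine {B,G,H,J} on symbol a: members go to different blocks, giving {H,J} and {B} and {G}.
No further refinement is possible. Final partition (7 blocks): {F} | {H,J} | {E} | {K} | {I} | {B} | {G}.
State H belongs to the block {H,J}, which has 2 states.

2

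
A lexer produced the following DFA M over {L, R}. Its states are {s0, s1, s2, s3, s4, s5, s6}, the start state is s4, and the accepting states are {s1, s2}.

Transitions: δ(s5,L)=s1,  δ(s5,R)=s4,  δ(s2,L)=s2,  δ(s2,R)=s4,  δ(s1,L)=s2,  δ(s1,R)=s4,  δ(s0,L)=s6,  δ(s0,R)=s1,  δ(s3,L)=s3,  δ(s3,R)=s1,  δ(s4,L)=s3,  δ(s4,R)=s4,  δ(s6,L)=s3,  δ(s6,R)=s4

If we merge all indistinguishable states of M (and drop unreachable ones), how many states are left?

First remove the unreachable states {s0,s5,s6}; 4 states remain.
P0 = {s1,s2} | {s3,s4}.
On input R, block {s3,s4} splits into {s3} and {s4}.
No further refinement is possible. Final partition (3 blocks): {s1,s2} | {s3} | {s4}.

3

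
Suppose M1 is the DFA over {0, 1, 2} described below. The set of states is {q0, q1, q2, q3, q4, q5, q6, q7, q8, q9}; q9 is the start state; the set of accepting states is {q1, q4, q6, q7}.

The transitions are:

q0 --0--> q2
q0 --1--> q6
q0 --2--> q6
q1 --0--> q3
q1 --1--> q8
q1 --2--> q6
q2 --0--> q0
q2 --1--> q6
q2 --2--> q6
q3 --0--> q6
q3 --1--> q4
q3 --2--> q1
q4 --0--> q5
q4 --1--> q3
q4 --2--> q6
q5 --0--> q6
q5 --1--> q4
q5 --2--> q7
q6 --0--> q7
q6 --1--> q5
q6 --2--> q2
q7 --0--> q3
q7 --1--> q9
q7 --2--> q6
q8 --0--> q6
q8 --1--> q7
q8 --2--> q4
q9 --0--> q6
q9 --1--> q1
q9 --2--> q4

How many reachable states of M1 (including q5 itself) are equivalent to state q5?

Initial partition by acceptance: {q1,q4,q6,q7} | {q0,q2,q3,q5,q8,q9}.
On input 0, block {q1,q4,q6,q7} splits into {q1,q4,q7} and {q6}.
On input 0, block {q0,q2,q3,q5,q8,q9} splits into {q3,q5,q8,q9} and {q0,q2}.
The partition is now stable with 4 blocks: {q1,q4,q7} | {q3,q5,q8,q9} | {q6} | {q0,q2}.
The equivalence class containing q5 is {q3,q5,q8,q9}, of size 4.

4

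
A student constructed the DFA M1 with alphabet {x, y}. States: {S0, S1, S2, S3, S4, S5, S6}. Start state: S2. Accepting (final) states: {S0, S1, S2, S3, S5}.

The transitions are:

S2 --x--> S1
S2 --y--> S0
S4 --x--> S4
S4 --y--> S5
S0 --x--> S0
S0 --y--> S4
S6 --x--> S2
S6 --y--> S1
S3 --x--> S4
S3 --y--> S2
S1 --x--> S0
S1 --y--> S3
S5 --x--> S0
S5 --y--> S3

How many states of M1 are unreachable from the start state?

Starting at S2 and following transitions, the reachable set is {S0, S1, S2, S3, S4, S5}. That leaves S6 unreachable — 1 in total.

1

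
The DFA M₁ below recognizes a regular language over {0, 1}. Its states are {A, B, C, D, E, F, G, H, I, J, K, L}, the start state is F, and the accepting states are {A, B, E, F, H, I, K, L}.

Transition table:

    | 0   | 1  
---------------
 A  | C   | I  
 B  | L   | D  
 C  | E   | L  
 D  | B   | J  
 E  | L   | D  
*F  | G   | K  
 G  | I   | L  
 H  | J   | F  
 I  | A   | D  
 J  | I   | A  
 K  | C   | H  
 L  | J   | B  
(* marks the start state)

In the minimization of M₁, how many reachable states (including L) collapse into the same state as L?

All states are reachable from the start state.
Start with accepting vs non-accepting: {A,B,E,F,H,I,K,L} | {C,D,G,J}.
Refine {A,B,E,F,H,I,K,L} on symbol 0: members go to different blocks, giving {A,F,H,K,L} and {B,E,I}.
Refine {A,F,H,K,L} on symbol 1: members go to different blocks, giving {F,H,K} and {A,L}.
Refine {C,D,G,J} on symbol 1: members go to different blocks, giving {C,G,J} and {D}.
No further refinement is possible. Final partition (5 blocks): {F,H,K} | {C,G,J} | {B,E,I} | {A,L} | {D}.
The equivalence class containing L is {A,L}, of size 2.

2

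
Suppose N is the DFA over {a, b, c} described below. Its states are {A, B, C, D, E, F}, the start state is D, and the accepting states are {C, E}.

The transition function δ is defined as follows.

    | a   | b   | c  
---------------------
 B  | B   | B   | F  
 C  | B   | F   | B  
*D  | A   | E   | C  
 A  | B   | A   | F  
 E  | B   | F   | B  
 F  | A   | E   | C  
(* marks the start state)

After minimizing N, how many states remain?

Every state is reachable, so we keep all 6.
Initial partition by acceptance: {C,E} | {A,B,D,F}.
On input b, block {A,B,D,F} splits into {A,B} and {D,F}.
Stable partition: {C,E} | {A,B} | {D,F} — 3 equivalence classes.

3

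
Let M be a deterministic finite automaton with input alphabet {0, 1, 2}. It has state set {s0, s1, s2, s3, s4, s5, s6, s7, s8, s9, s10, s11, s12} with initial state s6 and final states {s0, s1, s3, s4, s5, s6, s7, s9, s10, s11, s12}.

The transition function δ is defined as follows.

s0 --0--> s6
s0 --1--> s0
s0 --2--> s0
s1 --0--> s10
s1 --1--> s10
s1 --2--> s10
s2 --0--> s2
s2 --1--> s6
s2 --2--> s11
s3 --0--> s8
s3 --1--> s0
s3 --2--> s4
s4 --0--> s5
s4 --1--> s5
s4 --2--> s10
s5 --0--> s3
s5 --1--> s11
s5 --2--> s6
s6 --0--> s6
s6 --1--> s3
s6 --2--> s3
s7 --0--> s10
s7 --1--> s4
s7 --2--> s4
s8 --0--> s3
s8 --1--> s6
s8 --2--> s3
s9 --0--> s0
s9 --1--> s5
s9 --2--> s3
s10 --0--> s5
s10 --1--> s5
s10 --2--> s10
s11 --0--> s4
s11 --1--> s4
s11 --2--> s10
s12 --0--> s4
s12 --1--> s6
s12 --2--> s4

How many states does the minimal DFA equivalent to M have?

Reachable states from the start: {s0,s3,s4,s5,s6,s8,s10,s11}. Unreachable: {s1,s2,s7,s9,s12} — drop them.
Start with accepting vs non-accepting: {s0,s3,s4,s5,s6,s10,s11} | {s8}.
Split {s0,s3,s4,s5,s6,s10,s11} by δ(·,0) → {s0,s4,s5,s6,s10,s11} and {s3}.
On input 0, block {s0,s4,s5,s6,s10,s11} splits into {s0,s4,s6,s10,s11} and {s5}.
Refine {s0,s4,s6,s10,s11} on symbol 0: members go to different blocks, giving {s0,s6,s11} and {s4,s10}.
On input 0, block {s0,s6,s11} splits into {s0,s6} and {s11}.
On input 1, block {s0,s6} splits into {s0} and {s6}.
No further refinement is possible. Final partition (7 blocks): {s0} | {s8} | {s3} | {s5} | {s4,s10} | {s11} | {s6}.

7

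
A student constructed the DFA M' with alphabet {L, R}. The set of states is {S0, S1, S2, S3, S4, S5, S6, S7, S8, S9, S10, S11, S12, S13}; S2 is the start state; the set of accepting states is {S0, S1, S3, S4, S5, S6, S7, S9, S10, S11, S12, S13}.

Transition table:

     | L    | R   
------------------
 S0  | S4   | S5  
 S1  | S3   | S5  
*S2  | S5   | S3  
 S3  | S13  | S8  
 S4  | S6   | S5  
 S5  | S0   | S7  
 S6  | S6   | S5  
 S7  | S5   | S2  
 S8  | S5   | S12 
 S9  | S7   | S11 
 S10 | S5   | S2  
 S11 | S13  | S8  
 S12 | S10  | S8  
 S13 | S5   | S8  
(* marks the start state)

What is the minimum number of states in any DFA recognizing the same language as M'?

5

Reachable states from the start: {S0,S2,S3,S4,S5,S6,S7,S8,S10,S12,S13}. Unreachable: {S1,S9,S11} — drop them.
P0 = {S0,S3,S4,S5,S6,S7,S10,S12,S13} | {S2,S8}.
Refine {S0,S3,S4,S5,S6,S7,S10,S12,S13} on symbol R: members go to different blocks, giving {S3,S7,S10,S12,S13} and {S0,S4,S5,S6}.
On input L, block {S3,S7,S10,S12,S13} splits into {S7,S10,S13} and {S3,S12}.
Refine {S0,S4,S5,S6} on symbol R: members go to different blocks, giving {S0,S4,S6} and {S5}.
No further refinement is possible. Final partition (5 blocks): {S7,S10,S13} | {S2,S8} | {S0,S4,S6} | {S3,S12} | {S5}.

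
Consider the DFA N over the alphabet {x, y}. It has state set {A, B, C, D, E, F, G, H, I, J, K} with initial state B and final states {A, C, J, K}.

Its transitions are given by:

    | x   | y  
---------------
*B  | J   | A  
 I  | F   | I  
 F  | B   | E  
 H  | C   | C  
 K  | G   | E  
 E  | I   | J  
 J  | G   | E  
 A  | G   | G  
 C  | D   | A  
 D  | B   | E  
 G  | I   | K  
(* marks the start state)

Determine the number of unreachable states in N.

No path from B leads to C, D, H; the other 8 states are all reachable.

3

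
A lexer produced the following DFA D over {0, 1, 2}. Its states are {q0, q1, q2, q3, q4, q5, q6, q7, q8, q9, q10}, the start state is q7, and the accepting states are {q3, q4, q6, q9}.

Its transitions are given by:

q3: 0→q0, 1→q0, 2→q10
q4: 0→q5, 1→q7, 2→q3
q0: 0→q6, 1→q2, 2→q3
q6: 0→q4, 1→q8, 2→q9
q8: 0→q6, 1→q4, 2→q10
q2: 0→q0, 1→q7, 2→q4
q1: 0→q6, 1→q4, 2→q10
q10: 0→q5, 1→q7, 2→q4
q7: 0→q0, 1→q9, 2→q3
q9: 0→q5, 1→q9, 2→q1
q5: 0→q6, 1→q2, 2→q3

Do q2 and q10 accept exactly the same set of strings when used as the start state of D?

Yes

Start with accepting vs non-accepting: {q3,q4,q6,q9} | {q0,q1,q2,q5,q7,q8,q10}.
On input 0, block {q3,q4,q6,q9} splits into {q3,q4,q9} and {q6}.
Split {q3,q4,q9} by δ(·,1) → {q3,q4} and {q9}.
Refine {q3,q4} on symbol 2: members go to different blocks, giving {q3} and {q4}.
On input 0, block {q0,q1,q2,q5,q7,q8,q10} splits into {q0,q1,q5,q8} and {q2,q7,q10}.
Split {q0,q1,q5,q8} by δ(·,1) → {q0,q5} and {q1,q8}.
On input 1, block {q2,q7,q10} splits into {q2,q10} and {q7}.
No further refinement is possible. Final partition (8 blocks): {q3} | {q0,q5} | {q6} | {q9} | {q4} | {q2,q10} | {q1,q8} | {q7}.
q2 and q10 lie in the same block of the stable partition, so they are equivalent — no string distinguishes them.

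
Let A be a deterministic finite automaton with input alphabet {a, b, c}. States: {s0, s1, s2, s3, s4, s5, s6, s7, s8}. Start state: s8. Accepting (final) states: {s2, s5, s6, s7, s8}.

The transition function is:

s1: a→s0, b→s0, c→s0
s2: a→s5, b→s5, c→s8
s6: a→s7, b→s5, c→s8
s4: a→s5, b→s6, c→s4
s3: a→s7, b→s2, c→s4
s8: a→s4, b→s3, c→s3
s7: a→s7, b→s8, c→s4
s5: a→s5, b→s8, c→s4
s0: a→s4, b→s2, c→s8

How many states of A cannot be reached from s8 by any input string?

No path from s8 leads to s0, s1; the other 7 states are all reachable.

2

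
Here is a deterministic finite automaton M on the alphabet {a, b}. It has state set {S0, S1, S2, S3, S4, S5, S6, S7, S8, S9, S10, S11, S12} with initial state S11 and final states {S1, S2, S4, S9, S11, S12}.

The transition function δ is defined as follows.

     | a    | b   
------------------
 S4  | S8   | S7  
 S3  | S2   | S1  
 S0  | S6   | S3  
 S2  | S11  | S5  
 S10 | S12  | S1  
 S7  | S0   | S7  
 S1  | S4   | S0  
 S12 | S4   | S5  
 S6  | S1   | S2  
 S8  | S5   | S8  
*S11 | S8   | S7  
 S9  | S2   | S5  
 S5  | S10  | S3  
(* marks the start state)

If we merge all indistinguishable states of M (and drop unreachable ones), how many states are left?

First remove the unreachable states {S9}; 12 states remain.
Initial partition by acceptance: {S1,S2,S4,S11,S12} | {S0,S3,S5,S6,S7,S8,S10}.
Refine {S1,S2,S4,S11,S12} on symbol a: members go to different blocks, giving {S1,S2,S12} and {S4,S11}.
Refine {S0,S3,S5,S6,S7,S8,S10} on symbol a: members go to different blocks, giving {S0,S5,S7,S8} and {S3,S6,S10}.
Split {S0,S5,S7,S8} by δ(·,a) → {S0,S5} and {S7,S8}.
Stable partition: {S1,S2,S12} | {S0,S5} | {S4,S11} | {S3,S6,S10} | {S7,S8} — 5 equivalence classes.

5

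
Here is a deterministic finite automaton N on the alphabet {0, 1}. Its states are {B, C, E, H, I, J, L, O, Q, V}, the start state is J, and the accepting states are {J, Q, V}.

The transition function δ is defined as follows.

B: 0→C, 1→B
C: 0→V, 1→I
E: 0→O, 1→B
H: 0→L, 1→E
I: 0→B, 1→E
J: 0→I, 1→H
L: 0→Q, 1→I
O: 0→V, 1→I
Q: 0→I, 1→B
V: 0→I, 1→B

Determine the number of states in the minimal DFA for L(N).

Initial partition by acceptance: {J,Q,V} | {B,C,E,H,I,L,O}.
Refine {B,C,E,H,I,L,O} on symbol 0: members go to different blocks, giving {B,E,H,I} and {C,L,O}.
Split {B,E,H,I} by δ(·,0) → {B,E,H} and {I}.
The partition is now stable with 4 blocks: {J,Q,V} | {B,E,H} | {C,L,O} | {I}.

4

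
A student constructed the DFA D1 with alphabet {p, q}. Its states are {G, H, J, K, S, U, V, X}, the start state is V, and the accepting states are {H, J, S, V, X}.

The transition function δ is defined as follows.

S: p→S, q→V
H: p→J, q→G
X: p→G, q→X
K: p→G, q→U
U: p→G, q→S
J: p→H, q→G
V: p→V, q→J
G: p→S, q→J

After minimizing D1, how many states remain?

States {K,U,X} cannot be reached from the start state, so discard them.
P0 = {H,J,S,V} | {G}.
Refine {H,J,S,V} on symbol q: members go to different blocks, giving {S,V} and {H,J}.
Split {S,V} by δ(·,q) → {V} and {S}.
The partition is now stable with 4 blocks: {V} | {G} | {H,J} | {S}.

4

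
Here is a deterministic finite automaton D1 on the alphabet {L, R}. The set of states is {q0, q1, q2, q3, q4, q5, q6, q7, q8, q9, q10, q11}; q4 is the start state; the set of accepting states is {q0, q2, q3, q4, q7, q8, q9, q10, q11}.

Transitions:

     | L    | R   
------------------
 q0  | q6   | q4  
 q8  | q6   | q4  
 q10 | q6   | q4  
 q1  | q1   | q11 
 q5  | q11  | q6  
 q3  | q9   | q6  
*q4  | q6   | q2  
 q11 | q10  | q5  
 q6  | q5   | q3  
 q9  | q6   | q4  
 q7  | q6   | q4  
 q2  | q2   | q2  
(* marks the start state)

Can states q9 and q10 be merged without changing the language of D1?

Yes

States {q0,q1,q7,q8} cannot be reached from the start state, so discard them.
Start with accepting vs non-accepting: {q2,q3,q4,q9,q10,q11} | {q5,q6}.
Split {q2,q3,q4,q9,q10,q11} by δ(·,L) → {q2,q3,q11} and {q4,q9,q10}.
Refine {q2,q3,q11} on symbol L: members go to different blocks, giving {q3,q11} and {q2}.
Split {q5,q6} by δ(·,L) → {q5} and {q6}.
Refine {q3,q11} on symbol R: members go to different blocks, giving {q3} and {q11}.
On input R, block {q4,q9,q10} splits into {q9,q10} and {q4}.
No further refinement is possible. Final partition (7 blocks): {q3} | {q5} | {q9,q10} | {q2} | {q6} | {q11} | {q4}.
q9 and q10 lie in the same block of the stable partition, so they are equivalent — no string distinguishes them.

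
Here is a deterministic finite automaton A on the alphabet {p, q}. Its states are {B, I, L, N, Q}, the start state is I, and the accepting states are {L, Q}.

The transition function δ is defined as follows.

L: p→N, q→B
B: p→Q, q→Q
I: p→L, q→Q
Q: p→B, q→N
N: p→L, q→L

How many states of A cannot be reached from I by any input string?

A breadth-first search from the start state visits every state.

0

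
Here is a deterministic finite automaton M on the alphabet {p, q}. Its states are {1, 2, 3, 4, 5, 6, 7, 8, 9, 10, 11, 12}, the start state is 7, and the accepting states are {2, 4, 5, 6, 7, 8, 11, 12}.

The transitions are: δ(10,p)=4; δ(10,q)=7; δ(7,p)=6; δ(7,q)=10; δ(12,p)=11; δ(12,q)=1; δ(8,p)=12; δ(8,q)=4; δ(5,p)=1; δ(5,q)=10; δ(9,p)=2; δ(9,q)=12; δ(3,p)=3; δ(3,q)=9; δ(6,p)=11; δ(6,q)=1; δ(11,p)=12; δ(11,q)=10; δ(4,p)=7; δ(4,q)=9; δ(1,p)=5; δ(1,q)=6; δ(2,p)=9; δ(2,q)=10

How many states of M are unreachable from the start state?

2

Starting at 7 and following transitions, the reachable set is {1, 2, 4, 5, 6, 7, 9, 10, 11, 12}. That leaves 3, 8 unreachable — 2 in total.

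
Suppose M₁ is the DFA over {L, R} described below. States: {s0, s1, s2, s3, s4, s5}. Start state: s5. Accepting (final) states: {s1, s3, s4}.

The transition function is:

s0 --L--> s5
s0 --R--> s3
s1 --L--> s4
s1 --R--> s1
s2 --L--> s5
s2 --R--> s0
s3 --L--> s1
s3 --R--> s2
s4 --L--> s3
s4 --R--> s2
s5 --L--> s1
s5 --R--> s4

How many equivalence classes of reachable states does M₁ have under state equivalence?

6

Start with accepting vs non-accepting: {s1,s3,s4} | {s0,s2,s5}.
Split {s1,s3,s4} by δ(·,R) → {s3,s4} and {s1}.
Split {s3,s4} by δ(·,L) → {s3} and {s4}.
On input L, block {s0,s2,s5} splits into {s0,s2} and {s5}.
Split {s0,s2} by δ(·,R) → {s0} and {s2}.
Stable partition: {s3} | {s0} | {s1} | {s4} | {s5} | {s2} — 6 equivalence classes.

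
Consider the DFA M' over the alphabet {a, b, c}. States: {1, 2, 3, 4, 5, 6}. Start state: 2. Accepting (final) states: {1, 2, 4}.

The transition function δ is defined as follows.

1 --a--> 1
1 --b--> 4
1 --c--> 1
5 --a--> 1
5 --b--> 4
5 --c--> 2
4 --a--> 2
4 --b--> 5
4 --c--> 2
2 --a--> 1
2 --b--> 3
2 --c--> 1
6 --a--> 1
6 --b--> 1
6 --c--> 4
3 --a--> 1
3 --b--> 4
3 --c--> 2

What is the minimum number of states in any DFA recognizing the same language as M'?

4

Reachable states from the start: {1,2,3,4,5}. Unreachable: {6} — drop them.
Initial partition by acceptance: {1,2,4} | {3,5}.
On input b, block {1,2,4} splits into {2,4} and {1}.
On input a, block {2,4} splits into {2} and {4}.
The partition is now stable with 4 blocks: {2} | {3,5} | {1} | {4}.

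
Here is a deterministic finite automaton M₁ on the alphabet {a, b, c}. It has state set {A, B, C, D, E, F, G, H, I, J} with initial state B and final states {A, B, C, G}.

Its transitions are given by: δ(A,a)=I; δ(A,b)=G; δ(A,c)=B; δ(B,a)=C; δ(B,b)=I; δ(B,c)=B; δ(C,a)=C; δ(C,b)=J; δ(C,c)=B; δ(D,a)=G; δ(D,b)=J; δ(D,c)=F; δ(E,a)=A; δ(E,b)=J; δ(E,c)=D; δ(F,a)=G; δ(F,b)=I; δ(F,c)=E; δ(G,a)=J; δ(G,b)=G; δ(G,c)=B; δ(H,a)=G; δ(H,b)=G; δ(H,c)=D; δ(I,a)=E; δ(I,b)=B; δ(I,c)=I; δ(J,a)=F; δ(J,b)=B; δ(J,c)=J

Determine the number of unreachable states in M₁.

BFS from B reaches {A, B, C, D, E, F, G, I, J}; the 1 state(s) H are never visited.

1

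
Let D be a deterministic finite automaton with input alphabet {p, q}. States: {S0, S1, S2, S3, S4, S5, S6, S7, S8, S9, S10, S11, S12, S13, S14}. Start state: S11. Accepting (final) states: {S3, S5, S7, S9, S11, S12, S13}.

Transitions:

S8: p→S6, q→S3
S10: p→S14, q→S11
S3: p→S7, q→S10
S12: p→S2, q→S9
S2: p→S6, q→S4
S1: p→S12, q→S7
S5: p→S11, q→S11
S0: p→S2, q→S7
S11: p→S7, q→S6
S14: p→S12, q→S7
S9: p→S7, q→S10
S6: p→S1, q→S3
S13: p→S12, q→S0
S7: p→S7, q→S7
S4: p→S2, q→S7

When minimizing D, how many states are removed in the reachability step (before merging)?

Starting at S11 and following transitions, the reachable set is {S1, S2, S3, S4, S6, S7, S9, S10, S11, S12, S14}. That leaves S0, S5, S8, S13 unreachable — 4 in total.

4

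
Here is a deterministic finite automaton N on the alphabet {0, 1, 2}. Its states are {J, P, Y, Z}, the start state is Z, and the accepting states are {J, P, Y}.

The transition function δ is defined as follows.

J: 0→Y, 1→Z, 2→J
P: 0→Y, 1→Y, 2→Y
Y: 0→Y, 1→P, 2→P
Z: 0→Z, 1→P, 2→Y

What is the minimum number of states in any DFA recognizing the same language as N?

First remove the unreachable states {J}; 3 states remain.
Initial partition by acceptance: {P,Y} | {Z}.
The partition is now stable with 2 blocks: {P,Y} | {Z}.

2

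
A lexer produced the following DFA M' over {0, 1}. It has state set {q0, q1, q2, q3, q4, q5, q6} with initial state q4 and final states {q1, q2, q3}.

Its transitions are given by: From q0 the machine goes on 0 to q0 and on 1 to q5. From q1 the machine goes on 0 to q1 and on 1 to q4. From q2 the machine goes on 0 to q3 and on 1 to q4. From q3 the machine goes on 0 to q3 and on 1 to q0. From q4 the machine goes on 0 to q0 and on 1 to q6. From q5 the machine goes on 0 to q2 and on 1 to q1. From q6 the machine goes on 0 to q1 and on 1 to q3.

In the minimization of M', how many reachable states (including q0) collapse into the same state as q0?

2

All states are reachable from the start state.
P0 = {q1,q2,q3} | {q0,q4,q5,q6}.
Split {q0,q4,q5,q6} by δ(·,0) → {q0,q4} and {q5,q6}.
The partition is now stable with 3 blocks: {q1,q2,q3} | {q0,q4} | {q5,q6}.
State q0 belongs to the block {q0,q4}, which has 2 states.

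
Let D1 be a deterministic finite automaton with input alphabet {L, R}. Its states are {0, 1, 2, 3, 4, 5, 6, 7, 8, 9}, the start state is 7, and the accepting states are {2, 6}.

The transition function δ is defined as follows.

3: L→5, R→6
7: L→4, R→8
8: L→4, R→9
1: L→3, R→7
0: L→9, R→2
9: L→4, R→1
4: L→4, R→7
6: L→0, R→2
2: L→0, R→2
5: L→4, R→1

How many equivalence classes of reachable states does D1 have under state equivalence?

Every state is reachable, so we keep all 10.
Start with accepting vs non-accepting: {2,6} | {0,1,3,4,5,7,8,9}.
Refine {0,1,3,4,5,7,8,9} on symbol R: members go to different blocks, giving {1,4,5,7,8,9} and {0,3}.
On input L, block {1,4,5,7,8,9} splits into {4,5,7,8,9} and {1}.
On input R, block {4,5,7,8,9} splits into {4,7,8} and {5,9}.
On input R, block {4,7,8} splits into {4,7} and {8}.
On input R, block {4,7} splits into {4} and {7}.
No further refinement is possible. Final partition (7 blocks): {2,6} | {4} | {0,3} | {1} | {5,9} | {8} | {7}.

7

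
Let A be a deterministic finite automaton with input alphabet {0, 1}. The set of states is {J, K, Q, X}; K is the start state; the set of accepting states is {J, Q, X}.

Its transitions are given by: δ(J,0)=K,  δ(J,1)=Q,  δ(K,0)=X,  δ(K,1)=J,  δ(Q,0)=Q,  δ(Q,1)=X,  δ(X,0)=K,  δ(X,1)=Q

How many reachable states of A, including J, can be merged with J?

2

P0 = {J,Q,X} | {K}.
On input 0, block {J,Q,X} splits into {J,X} and {Q}.
The partition is now stable with 3 blocks: {J,X} | {K} | {Q}.
State J belongs to the block {J,X}, which has 2 states.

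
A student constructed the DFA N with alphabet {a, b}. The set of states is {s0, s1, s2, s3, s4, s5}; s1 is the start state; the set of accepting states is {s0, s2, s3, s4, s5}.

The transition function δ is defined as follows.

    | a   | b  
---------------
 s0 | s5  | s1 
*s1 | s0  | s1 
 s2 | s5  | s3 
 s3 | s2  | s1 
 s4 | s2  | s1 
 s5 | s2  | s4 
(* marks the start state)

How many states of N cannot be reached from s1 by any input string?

0

Exploring from s1, all states are eventually visited, so none are unreachable.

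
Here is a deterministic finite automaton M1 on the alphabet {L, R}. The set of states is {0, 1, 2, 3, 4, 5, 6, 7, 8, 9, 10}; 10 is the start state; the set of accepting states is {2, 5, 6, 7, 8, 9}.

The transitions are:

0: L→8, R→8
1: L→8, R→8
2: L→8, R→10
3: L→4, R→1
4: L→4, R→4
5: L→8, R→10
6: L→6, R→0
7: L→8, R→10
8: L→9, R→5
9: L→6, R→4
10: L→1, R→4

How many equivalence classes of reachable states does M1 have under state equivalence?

7

First remove the unreachable states {2,3,7}; 8 states remain.
P0 = {5,6,8,9} | {0,1,4,10}.
Split {5,6,8,9} by δ(·,R) → {5,6,9} and {8}.
Refine {5,6,9} on symbol L: members go to different blocks, giving {6,9} and {5}.
Split {0,1,4,10} by δ(·,L) → {0,1} and {4,10}.
Split {6,9} by δ(·,R) → {6} and {9}.
On input L, block {4,10} splits into {4} and {10}.
The partition is now stable with 7 blocks: {6} | {0,1} | {8} | {5} | {4} | {9} | {10}.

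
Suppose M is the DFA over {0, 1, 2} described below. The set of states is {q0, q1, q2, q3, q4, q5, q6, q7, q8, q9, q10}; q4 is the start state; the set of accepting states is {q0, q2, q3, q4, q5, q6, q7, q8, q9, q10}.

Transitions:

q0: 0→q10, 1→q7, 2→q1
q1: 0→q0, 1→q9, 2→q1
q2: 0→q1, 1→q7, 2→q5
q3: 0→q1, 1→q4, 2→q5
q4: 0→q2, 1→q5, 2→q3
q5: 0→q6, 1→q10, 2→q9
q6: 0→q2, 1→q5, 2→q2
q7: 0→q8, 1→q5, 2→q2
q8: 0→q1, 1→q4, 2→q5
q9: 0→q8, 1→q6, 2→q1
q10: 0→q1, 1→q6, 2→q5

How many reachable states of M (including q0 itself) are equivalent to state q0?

All states are reachable from the start state.
Start with accepting vs non-accepting: {q0,q2,q3,q4,q5,q6,q7,q8,q9,q10} | {q1}.
On input 0, block {q0,q2,q3,q4,q5,q6,q7,q8,q9,q10} splits into {q0,q4,q5,q6,q7,q9} and {q2,q3,q8,q10}.
Refine {q0,q4,q5,q6,q7,q9} on symbol 0: members go to different blocks, giving {q0,q4,q6,q7,q9} and {q5}.
Split {q0,q4,q6,q7,q9} by δ(·,1) → {q4,q6,q7} and {q0,q9}.
Stable partition: {q4,q6,q7} | {q1} | {q2,q3,q8,q10} | {q5} | {q0,q9} — 5 equivalence classes.
State q0 belongs to the block {q0,q9}, which has 2 states.

2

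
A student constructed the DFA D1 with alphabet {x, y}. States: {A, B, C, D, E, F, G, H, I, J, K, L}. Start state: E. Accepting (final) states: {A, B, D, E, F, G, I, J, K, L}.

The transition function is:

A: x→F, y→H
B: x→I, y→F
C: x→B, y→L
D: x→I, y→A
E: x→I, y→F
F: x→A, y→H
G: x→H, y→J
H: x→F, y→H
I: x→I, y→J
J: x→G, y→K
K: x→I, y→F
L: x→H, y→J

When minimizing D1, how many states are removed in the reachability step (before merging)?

4

Starting at E and following transitions, the reachable set is {A, E, F, G, H, I, J, K}. That leaves B, C, D, L unreachable — 4 in total.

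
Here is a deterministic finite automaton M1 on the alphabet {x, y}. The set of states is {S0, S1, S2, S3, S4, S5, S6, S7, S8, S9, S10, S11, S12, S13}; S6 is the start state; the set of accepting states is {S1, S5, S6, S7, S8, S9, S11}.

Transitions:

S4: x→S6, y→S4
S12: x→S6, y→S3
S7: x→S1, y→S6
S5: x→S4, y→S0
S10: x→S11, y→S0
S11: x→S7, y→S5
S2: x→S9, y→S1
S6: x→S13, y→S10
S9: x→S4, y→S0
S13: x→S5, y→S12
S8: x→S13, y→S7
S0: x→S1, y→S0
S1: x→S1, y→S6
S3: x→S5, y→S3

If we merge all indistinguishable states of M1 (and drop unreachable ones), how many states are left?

4

States {S2,S8,S9} cannot be reached from the start state, so discard them.
Start with accepting vs non-accepting: {S1,S5,S6,S7,S11} | {S0,S3,S4,S10,S12,S13}.
Split {S1,S5,S6,S7,S11} by δ(·,x) → {S1,S7,S11} and {S5,S6}.
Refine {S0,S3,S4,S10,S12,S13} on symbol x: members go to different blocks, giving {S3,S4,S12,S13} and {S0,S10}.
Stable partition: {S1,S7,S11} | {S3,S4,S12,S13} | {S5,S6} | {S0,S10} — 4 equivalence classes.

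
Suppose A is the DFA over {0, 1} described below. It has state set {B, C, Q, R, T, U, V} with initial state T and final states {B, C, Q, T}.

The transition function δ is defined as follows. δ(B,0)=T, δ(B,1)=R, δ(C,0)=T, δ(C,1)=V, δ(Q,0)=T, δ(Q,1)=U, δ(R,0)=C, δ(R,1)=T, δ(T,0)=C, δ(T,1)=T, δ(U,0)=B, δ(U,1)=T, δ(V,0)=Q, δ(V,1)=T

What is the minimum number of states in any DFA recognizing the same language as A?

Start with accepting vs non-accepting: {B,C,Q,T} | {R,U,V}.
Split {B,C,Q,T} by δ(·,1) → {B,C,Q} and {T}.
The partition is now stable with 3 blocks: {B,C,Q} | {R,U,V} | {T}.

3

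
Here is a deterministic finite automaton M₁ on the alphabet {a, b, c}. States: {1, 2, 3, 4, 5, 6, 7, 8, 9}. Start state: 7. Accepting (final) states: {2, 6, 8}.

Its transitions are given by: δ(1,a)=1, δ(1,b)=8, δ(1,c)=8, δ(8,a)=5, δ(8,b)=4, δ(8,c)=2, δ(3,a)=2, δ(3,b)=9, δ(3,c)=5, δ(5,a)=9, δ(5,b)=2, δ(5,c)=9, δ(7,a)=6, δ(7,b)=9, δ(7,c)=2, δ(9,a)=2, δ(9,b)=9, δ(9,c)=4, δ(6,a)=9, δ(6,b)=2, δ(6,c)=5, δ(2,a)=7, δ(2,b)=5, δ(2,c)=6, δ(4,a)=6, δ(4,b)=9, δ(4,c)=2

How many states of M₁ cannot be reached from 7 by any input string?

3

No path from 7 leads to 1, 3, 8; the other 6 states are all reachable.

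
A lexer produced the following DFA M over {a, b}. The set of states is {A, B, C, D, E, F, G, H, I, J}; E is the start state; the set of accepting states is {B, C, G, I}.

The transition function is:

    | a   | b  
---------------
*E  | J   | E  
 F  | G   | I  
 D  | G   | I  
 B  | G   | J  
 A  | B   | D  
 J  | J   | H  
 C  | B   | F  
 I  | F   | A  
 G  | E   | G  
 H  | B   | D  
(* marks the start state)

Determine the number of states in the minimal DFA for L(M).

States {C} cannot be reached from the start state, so discard them.
Start with accepting vs non-accepting: {B,G,I} | {A,D,E,F,H,J}.
Refine {B,G,I} on symbol a: members go to different blocks, giving {G,I} and {B}.
On input b, block {G,I} splits into {G} and {I}.
Refine {A,D,E,F,H,J} on symbol a: members go to different blocks, giving {A,H} and {D,F} and {E,J}.
Refine {E,J} on symbol b: members go to different blocks, giving {E} and {J}.
Stable partition: {G} | {A,H} | {B} | {I} | {D,F} | {E} | {J} — 7 equivalence classes.

7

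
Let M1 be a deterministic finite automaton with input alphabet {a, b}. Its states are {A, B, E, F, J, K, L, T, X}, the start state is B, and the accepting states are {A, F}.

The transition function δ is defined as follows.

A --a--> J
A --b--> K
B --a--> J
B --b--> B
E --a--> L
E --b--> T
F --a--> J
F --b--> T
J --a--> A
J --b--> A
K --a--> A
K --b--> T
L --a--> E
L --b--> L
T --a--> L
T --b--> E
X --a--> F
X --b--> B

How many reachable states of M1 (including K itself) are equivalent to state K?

1

First remove the unreachable states {F,X}; 7 states remain.
Start with accepting vs non-accepting: {A} | {B,E,J,K,L,T}.
Refine {B,E,J,K,L,T} on symbol a: members go to different blocks, giving {B,E,L,T} and {J,K}.
Split {B,E,L,T} by δ(·,a) → {E,L,T} and {B}.
Refine {J,K} on symbol b: members go to different blocks, giving {J} and {K}.
The partition is now stable with 5 blocks: {A} | {E,L,T} | {J} | {B} | {K}.
State K belongs to the block {K}, which has 1 states.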